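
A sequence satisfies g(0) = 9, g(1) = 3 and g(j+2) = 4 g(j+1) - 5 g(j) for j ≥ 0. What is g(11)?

120813

g(2) = 4·3 - 5·9 = -33
g(3) = 4·(-33) - 5·3 = -147
g(4) = 4·(-147) - 5·(-33) = -423
g(5) = 4·(-423) - 5·(-147) = -957
g(6) = 4·(-957) - 5·(-423) = -1713
g(7) = 4·(-1713) - 5·(-957) = -2067
g(8) = 4·(-2067) - 5·(-1713) = 297
g(9) = 4·297 - 5·(-2067) = 11523
g(10) = 4·11523 - 5·297 = 44607
g(11) = 4·44607 - 5·11523 = 120813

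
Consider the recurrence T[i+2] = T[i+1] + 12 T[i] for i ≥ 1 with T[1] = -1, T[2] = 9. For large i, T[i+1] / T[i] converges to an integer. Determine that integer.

4

The characteristic equation is r^2 - r - 12 = 0, which factors as (r - 4)(r + 3) = 0.
So the roots are 4 and -3. Since |4| > |-3| and the coefficient of 4^i is non-zero, the ratio tends to 4.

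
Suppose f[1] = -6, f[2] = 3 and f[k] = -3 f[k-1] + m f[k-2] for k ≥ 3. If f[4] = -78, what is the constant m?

f[3] = -9 - 6m
f[4] = 27 + 21m
So 27 + 21m = -78, giving m = -5.

-5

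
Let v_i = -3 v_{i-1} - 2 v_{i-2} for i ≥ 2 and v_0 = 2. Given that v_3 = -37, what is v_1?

Let v_1 = w.
v_2 = -4 - 3w
v_3 = 12 + 7w
So 12 + 7w = -37, giving w = -7.

-7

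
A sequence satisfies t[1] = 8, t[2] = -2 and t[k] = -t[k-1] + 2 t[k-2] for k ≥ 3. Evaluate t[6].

t[3] = -(-2) + 2*8 = 18
t[4] = -18 + 2*(-2) = -22
t[5] = -(-22) + 2*18 = 58
t[6] = -58 + 2*(-22) = -102

-102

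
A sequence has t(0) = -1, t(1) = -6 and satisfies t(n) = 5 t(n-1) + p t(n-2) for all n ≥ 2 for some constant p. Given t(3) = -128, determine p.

-2

t(2) = -30 - p
t(3) = -150 - 11p
So -150 - 11p = -128, giving p = -2.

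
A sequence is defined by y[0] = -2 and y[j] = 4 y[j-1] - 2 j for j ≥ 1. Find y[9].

y[1] = 4·(-2) - 2 = -10
y[2] = 4·(-10) - 4 = -44
y[3] = 4·(-44) - 6 = -182
y[4] = 4·(-182) - 8 = -736
y[5] = 4·(-736) - 10 = -2954
y[6] = 4·(-2954) - 12 = -11828
y[7] = 4·(-11828) - 14 = -47326
y[8] = 4·(-47326) - 16 = -189320
y[9] = 4·(-189320) - 18 = -757298

-757298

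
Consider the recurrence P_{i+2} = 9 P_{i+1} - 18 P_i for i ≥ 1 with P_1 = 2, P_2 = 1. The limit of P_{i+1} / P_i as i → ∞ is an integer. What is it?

The characteristic equation is r^2 - 9r + 18 = 0, which factors as (r - 6)(r - 3) = 0.
So the roots are 6 and 3. Since |6| > |3| and the coefficient of 6^i is non-zero, the ratio tends to 6.

6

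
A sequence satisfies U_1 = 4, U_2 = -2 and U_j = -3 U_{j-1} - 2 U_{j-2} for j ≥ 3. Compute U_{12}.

4090

U_3 = -3·(-2) - 2·4 = -2
U_4 = -3·(-2) - 2·(-2) = 10
U_5 = -3·10 - 2·(-2) = -26
U_6 = -3·(-26) - 2·10 = 58
U_7 = -3·58 - 2·(-26) = -122
U_8 = -3·(-122) - 2·58 = 250
U_9 = -3·250 - 2·(-122) = -506
U_{10} = -3·(-506) - 2·250 = 1018
U_{11} = -3·1018 - 2·(-506) = -2042
U_{12} = -3·(-2042) - 2·1018 = 4090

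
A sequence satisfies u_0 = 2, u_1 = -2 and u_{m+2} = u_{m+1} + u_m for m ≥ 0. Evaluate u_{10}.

-42

u_2 = (-2) + 2 = 0
u_3 = 0 + (-2) = -2
u_4 = (-2) + 0 = -2
u_5 = (-2) + (-2) = -4
u_6 = (-4) + (-2) = -6
u_7 = (-6) + (-4) = -10
u_8 = (-10) + (-6) = -16
u_9 = (-16) + (-10) = -26
u_{10} = (-26) + (-16) = -42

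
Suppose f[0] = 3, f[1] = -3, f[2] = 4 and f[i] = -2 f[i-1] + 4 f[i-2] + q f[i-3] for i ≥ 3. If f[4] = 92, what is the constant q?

-4

f[3] = -20 + 3q
f[4] = 56 - 9q
So 56 - 9q = 92, giving q = -4.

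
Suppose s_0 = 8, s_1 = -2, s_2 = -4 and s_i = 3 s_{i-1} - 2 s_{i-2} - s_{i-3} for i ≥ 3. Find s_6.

s_3 = 3·(-4) - 2·(-2) - 8 = -16
s_4 = 3·(-16) - 2·(-4) - (-2) = -38
s_5 = 3·(-38) - 2·(-16) - (-4) = -78
s_6 = 3·(-78) - 2·(-38) - (-16) = -142

-142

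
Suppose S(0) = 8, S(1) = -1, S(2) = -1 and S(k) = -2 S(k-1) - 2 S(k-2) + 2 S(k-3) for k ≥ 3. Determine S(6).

44

S(3) = -2(-1) - 2(-1) + 2(8) = 20
S(4) = -2(20) - 2(-1) + 2(-1) = -40
S(5) = -2(-40) - 2(20) + 2(-1) = 38
S(6) = -2(38) - 2(-40) + 2(20) = 44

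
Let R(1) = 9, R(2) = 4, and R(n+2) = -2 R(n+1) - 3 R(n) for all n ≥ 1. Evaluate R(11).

-1883

R(3) = -2*4 - 3*9 = -35
R(4) = -2*(-35) - 3*4 = 58
R(5) = -2*58 - 3*(-35) = -11
R(6) = -2*(-11) - 3*58 = -152
R(7) = -2*(-152) - 3*(-11) = 337
R(8) = -2*337 - 3*(-152) = -218
R(9) = -2*(-218) - 3*337 = -575
R(10) = -2*(-575) - 3*(-218) = 1804
R(11) = -2*1804 - 3*(-575) = -1883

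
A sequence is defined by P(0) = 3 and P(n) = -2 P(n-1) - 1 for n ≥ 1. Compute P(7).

-427

P(1) = -2(3) - 1 = -7
P(2) = -2(-7) - 1 = 13
P(3) = -2(13) - 1 = -27
P(4) = -2(-27) - 1 = 53
P(5) = -2(53) - 1 = -107
P(6) = -2(-107) - 1 = 213
P(7) = -2(213) - 1 = -427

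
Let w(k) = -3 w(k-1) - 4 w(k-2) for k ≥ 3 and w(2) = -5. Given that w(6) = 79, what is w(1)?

2

Let w(1) = y.
w(3) = 15 - 4y
w(4) = -25 + 12y
w(5) = 15 - 20y
w(6) = 55 + 12y
So 55 + 12y = 79, giving y = 2.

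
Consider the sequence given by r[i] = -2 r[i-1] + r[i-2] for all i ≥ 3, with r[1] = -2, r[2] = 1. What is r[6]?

53

r[3] = -2·1 + (-2) = -4
r[4] = -2·(-4) + 1 = 9
r[5] = -2·9 + (-4) = -22
r[6] = -2·(-22) + 9 = 53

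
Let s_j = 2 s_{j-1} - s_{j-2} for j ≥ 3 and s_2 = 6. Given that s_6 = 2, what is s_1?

7

Let s_1 = y.
s_3 = 12 - y
s_4 = 18 - 2y
s_5 = 24 - 3y
s_6 = 30 - 4y
So 30 - 4y = 2, giving y = 7.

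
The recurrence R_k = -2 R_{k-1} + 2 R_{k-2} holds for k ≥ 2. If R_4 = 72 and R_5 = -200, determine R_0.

-2

Rearranging, R_{k-2} = (R_k + 2 R_{k-1}) / 2.
R_3 = (-200 + 2(72)) / 2 = -56/2 = -28
R_2 = (72 + 2(-28)) / 2 = 16/2 = 8
R_1 = (-28 + 2(8)) / 2 = -12/2 = -6
R_0 = (8 + 2(-6)) / 2 = -4/2 = -2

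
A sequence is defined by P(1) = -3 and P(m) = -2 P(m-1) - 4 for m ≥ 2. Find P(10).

852

P(2) = -2·(-3) - 4 = 2
P(3) = -2·2 - 4 = -8
P(4) = -2·(-8) - 4 = 12
P(5) = -2·12 - 4 = -28
P(6) = -2·(-28) - 4 = 52
P(7) = -2·52 - 4 = -108
P(8) = -2·(-108) - 4 = 212
P(9) = -2·212 - 4 = -428
P(10) = -2·(-428) - 4 = 852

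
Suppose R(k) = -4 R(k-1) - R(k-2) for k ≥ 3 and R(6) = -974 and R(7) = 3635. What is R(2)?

-6

Rearranging, R(k-2) = -(R(k) + 4 R(k-1)).
R(5) = -(3635 + 4*(-974)) = 261
R(4) = -(-974 + 4*261) = -70
R(3) = -(261 + 4*(-70)) = 19
R(2) = -(-70 + 4*19) = -6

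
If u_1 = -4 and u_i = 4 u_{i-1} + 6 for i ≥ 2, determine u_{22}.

-8796093022210

The fixed point is 6/(1 - 4) = -2, so u_i + 2 = 4(u_{i-1} + 2).
Hence u_i = -2·4^{i-1} - 2.
u_{22} = -2·4^{21} - 2 = -2·4398046511104 - 2 = -8796093022210.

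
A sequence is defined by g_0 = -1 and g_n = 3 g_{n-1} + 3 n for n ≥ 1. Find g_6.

900

g_1 = 3*(-1) + 3 = 0
g_2 = 3*0 + 6 = 6
g_3 = 3*6 + 9 = 27
g_4 = 3*27 + 12 = 93
g_5 = 3*93 + 15 = 294
g_6 = 3*294 + 18 = 900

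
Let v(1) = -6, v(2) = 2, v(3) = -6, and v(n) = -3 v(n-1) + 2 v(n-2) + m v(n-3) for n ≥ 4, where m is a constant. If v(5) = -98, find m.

-1

v(4) = 22 - 6m
v(5) = -78 + 20m
So -78 + 20m = -98, giving m = -1.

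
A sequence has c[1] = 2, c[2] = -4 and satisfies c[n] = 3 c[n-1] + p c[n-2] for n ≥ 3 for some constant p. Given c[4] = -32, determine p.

c[3] = -12 + 2p
c[4] = -36 + 2p
So -36 + 2p = -32, giving p = 2.

2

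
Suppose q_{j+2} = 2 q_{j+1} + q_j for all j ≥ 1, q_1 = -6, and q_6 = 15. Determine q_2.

Let q_2 = v.
q_3 = -6 + 2v
q_4 = -12 + 5v
q_5 = -30 + 12v
q_6 = -72 + 29v
So -72 + 29v = 15, giving v = 3.

3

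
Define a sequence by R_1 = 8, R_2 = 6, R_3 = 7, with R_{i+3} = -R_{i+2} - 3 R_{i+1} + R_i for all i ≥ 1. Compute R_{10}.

R_4 = -7 - 3·6 + 8 = -17
R_5 = -(-17) - 3·7 + 6 = 2
R_6 = -2 - 3·(-17) + 7 = 56
R_7 = -56 - 3·2 + (-17) = -79
R_8 = -(-79) - 3·56 + 2 = -87
R_9 = -(-87) - 3·(-79) + 56 = 380
R_{10} = -380 - 3·(-87) + (-79) = -198

-198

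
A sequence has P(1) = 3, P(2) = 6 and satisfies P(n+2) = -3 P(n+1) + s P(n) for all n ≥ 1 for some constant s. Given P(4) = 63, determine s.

P(3) = -18 + 3s
P(4) = 54 - 3s
So 54 - 3s = 63, giving s = -3.

-3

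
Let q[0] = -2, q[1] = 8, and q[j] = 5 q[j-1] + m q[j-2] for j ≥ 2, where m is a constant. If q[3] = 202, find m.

q[2] = 40 - 2m
q[3] = 200 - 2m
So 200 - 2m = 202, giving m = -1.

-1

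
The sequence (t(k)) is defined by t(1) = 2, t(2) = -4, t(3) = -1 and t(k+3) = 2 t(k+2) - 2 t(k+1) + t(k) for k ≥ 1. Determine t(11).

14

t(4) = 2*(-1) - 2*(-4) + 2 = 8
t(5) = 2*8 - 2*(-1) + (-4) = 14
t(6) = 2*14 - 2*8 + (-1) = 11
t(7) = 2*11 - 2*14 + 8 = 2
t(8) = 2*2 - 2*11 + 14 = -4
t(9) = 2*(-4) - 2*2 + 11 = -1
t(10) = 2*(-1) - 2*(-4) + 2 = 8
t(11) = 2*8 - 2*(-1) + (-4) = 14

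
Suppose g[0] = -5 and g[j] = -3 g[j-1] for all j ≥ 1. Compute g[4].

g[1] = -3*(-5) = 15
g[2] = -3*15 = -45
g[3] = -3*(-45) = 135
g[4] = -3*135 = -405

-405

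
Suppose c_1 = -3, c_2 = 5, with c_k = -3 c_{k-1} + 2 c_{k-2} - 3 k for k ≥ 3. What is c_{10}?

c_3 = -3(5) + 2(-3) - 9 = -30
c_4 = -3(-30) + 2(5) - 12 = 88
c_5 = -3(88) + 2(-30) - 15 = -339
c_6 = -3(-339) + 2(88) - 18 = 1175
c_7 = -3(1175) + 2(-339) - 21 = -4224
c_8 = -3(-4224) + 2(1175) - 24 = 14998
c_9 = -3(14998) + 2(-4224) - 27 = -53469
c_{10} = -3(-53469) + 2(14998) - 30 = 190373

190373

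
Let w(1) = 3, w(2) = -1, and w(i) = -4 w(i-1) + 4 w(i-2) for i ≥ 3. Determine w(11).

w(3) = -4(-1) + 4(3) = 16
w(4) = -4(16) + 4(-1) = -68
w(5) = -4(-68) + 4(16) = 336
w(6) = -4(336) + 4(-68) = -1616
w(7) = -4(-1616) + 4(336) = 7808
w(8) = -4(7808) + 4(-1616) = -37696
w(9) = -4(-37696) + 4(7808) = 182016
w(10) = -4(182016) + 4(-37696) = -878848
w(11) = -4(-878848) + 4(182016) = 4243456

4243456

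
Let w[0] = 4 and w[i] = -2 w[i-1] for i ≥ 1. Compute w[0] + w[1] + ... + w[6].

w[1] = -2*4 = -8
w[2] = -2*(-8) = 16
w[3] = -2*16 = -32
w[4] = -2*(-32) = 64
w[5] = -2*64 = -128
w[6] = -2*(-128) = 256
Sum = 4 + (-8) + 16 + (-32) + 64 + (-128) + 256 = 172

172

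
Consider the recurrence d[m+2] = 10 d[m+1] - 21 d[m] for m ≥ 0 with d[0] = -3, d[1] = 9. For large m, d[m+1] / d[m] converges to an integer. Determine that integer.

7

The characteristic equation is r^2 - 10r + 21 = 0, which factors as (r - 7)(r - 3) = 0.
So the roots are 7 and 3. Since |7| > |3| and the coefficient of 7^m is non-zero, the ratio tends to 7.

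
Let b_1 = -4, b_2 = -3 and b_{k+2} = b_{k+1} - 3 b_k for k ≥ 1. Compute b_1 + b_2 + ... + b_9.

326

b_3 = (-3) - 3(-4) = 9
b_4 = 9 - 3(-3) = 18
b_5 = 18 - 3(9) = -9
b_6 = (-9) - 3(18) = -63
b_7 = (-63) - 3(-9) = -36
b_8 = (-36) - 3(-63) = 153
b_9 = 153 - 3(-36) = 261
Sum = (-4) + (-3) + 9 + 18 + (-9) + (-63) + (-36) + 153 + 261 = 326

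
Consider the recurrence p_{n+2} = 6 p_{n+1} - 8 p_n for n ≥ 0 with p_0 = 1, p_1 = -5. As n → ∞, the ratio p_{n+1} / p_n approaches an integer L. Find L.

The characteristic equation is r^2 - 6r + 8 = 0, which factors as (r - 4)(r - 2) = 0.
So the roots are 4 and 2. Since |4| > |2| and the coefficient of 4^n is non-zero, the ratio tends to 4.

4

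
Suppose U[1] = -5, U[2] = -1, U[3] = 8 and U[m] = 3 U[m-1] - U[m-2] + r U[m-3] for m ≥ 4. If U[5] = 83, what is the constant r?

U[4] = 25 - 5r
U[5] = 67 - 16r
So 67 - 16r = 83, giving r = -1.

-1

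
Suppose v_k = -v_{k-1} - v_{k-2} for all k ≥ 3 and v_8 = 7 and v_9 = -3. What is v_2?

Rearranging, v_{k-2} = -(v_k + v_{k-1}).
v_7 = -(-3 + 7) = -4
v_6 = -(7 + (-4)) = -3
v_5 = -(-4 + (-3)) = 7
v_4 = -(-3 + 7) = -4
v_3 = -(7 + (-4)) = -3
v_2 = -(-4 + (-3)) = 7

7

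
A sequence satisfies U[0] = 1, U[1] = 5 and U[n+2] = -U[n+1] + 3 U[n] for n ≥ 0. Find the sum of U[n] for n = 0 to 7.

U[2] = -5 + 3·1 = -2
U[3] = -(-2) + 3·5 = 17
U[4] = -17 + 3·(-2) = -23
U[5] = -(-23) + 3·17 = 74
U[6] = -74 + 3·(-23) = -143
U[7] = -(-143) + 3·74 = 365
Sum = 1 + 5 + (-2) + 17 + (-23) + 74 + (-143) + 365 = 294

294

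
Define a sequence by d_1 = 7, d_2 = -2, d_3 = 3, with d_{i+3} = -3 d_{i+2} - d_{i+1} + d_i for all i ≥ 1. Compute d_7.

d_4 = -3(3) - (-2) + 7 = 0
d_5 = -3(0) - 3 + (-2) = -5
d_6 = -3(-5) - 0 + 3 = 18
d_7 = -3(18) - (-5) + 0 = -49

-49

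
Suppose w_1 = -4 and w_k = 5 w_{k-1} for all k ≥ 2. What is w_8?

w_2 = 5·(-4) = -20
w_3 = 5·(-20) = -100
w_4 = 5·(-100) = -500
w_5 = 5·(-500) = -2500
w_6 = 5·(-2500) = -12500
w_7 = 5·(-12500) = -62500
w_8 = 5·(-62500) = -312500

-312500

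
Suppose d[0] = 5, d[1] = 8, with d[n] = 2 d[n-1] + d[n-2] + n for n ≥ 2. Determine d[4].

141

d[2] = 2·8 + 5 + 2 = 23
d[3] = 2·23 + 8 + 3 = 57
d[4] = 2·57 + 23 + 4 = 141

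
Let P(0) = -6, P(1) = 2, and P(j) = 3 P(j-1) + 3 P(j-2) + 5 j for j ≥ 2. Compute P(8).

13744

P(2) = 3(2) + 3(-6) + 10 = -2
P(3) = 3(-2) + 3(2) + 15 = 15
P(4) = 3(15) + 3(-2) + 20 = 59
P(5) = 3(59) + 3(15) + 25 = 247
P(6) = 3(247) + 3(59) + 30 = 948
P(7) = 3(948) + 3(247) + 35 = 3620
P(8) = 3(3620) + 3(948) + 40 = 13744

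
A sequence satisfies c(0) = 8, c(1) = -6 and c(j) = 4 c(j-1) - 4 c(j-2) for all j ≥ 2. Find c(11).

c(2) = 4·(-6) - 4·8 = -56
c(3) = 4·(-56) - 4·(-6) = -200
c(4) = 4·(-200) - 4·(-56) = -576
c(5) = 4·(-576) - 4·(-200) = -1504
c(6) = 4·(-1504) - 4·(-576) = -3712
c(7) = 4·(-3712) - 4·(-1504) = -8832
c(8) = 4·(-8832) - 4·(-3712) = -20480
c(9) = 4·(-20480) - 4·(-8832) = -46592
c(10) = 4·(-46592) - 4·(-20480) = -104448
c(11) = 4·(-104448) - 4·(-46592) = -231424

-231424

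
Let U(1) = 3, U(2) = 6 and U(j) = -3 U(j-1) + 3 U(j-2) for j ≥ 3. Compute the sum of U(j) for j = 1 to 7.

-1845

U(3) = -3(6) + 3(3) = -9
U(4) = -3(-9) + 3(6) = 45
U(5) = -3(45) + 3(-9) = -162
U(6) = -3(-162) + 3(45) = 621
U(7) = -3(621) + 3(-162) = -2349
Sum = 3 + 6 + (-9) + 45 + (-162) + 621 + (-2349) = -1845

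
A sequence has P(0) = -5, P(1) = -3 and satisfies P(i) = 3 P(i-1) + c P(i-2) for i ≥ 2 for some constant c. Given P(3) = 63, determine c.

P(2) = -9 - 5c
P(3) = -27 - 18c
So -27 - 18c = 63, giving c = -5.

-5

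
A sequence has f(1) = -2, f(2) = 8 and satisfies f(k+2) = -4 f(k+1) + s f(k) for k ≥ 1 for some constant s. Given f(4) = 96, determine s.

-2

f(3) = -32 - 2s
f(4) = 128 + 16s
So 128 + 16s = 96, giving s = -2.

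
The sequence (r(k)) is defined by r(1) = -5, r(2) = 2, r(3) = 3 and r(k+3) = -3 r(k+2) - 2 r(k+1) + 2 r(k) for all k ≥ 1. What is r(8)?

r(4) = -3·3 - 2·2 + 2·(-5) = -23
r(5) = -3·(-23) - 2·3 + 2·2 = 67
r(6) = -3·67 - 2·(-23) + 2·3 = -149
r(7) = -3·(-149) - 2·67 + 2·(-23) = 267
r(8) = -3·267 - 2·(-149) + 2·67 = -369

-369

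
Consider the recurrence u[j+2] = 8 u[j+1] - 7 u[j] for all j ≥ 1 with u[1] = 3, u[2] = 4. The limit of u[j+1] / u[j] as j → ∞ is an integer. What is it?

7

The characteristic equation is r^2 - 8r + 7 = 0, which factors as (r - 7)(r - 1) = 0.
So the roots are 7 and 1. Since |7| > |1| and the coefficient of 7^j is non-zero, the ratio tends to 7.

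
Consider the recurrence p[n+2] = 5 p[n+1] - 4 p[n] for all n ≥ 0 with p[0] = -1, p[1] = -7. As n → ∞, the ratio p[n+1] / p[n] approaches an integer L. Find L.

4

The characteristic equation is r^2 - 5r + 4 = 0, which factors as (r - 4)(r - 1) = 0.
So the roots are 4 and 1. Since |4| > |1| and the coefficient of 4^n is non-zero, the ratio tends to 4.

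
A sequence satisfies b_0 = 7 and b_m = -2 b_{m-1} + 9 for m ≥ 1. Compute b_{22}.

The fixed point is 9/(1 + 2) = 3, so b_m - 3 = -2(b_{m-1} - 3).
Hence b_m = 4·(-2)^m + 3.
b_{22} = 4·(-2)^{22} + 3 = 4·4194304 + 3 = 16777219.

16777219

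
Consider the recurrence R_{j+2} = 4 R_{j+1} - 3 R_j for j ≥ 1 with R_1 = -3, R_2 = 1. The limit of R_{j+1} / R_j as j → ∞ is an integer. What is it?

3

The characteristic equation is r^2 - 4r + 3 = 0, which factors as (r - 3)(r - 1) = 0.
So the roots are 3 and 1. Since |3| > |1| and the coefficient of 3^j is non-zero, the ratio tends to 3.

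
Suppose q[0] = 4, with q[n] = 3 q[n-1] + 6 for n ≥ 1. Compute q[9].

q[1] = 3*4 + 6 = 18
q[2] = 3*18 + 6 = 60
q[3] = 3*60 + 6 = 186
q[4] = 3*186 + 6 = 564
q[5] = 3*564 + 6 = 1698
q[6] = 3*1698 + 6 = 5100
q[7] = 3*5100 + 6 = 15306
q[8] = 3*15306 + 6 = 45924
q[9] = 3*45924 + 6 = 137778

137778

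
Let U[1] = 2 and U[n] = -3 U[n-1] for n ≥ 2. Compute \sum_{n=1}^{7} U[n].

U[2] = -3(2) = -6
U[3] = -3(-6) = 18
U[4] = -3(18) = -54
U[5] = -3(-54) = 162
U[6] = -3(162) = -486
U[7] = -3(-486) = 1458
Sum = 2 + (-6) + 18 + (-54) + 162 + (-486) + 1458 = 1094

1094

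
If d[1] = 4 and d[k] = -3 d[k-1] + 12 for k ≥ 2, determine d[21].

3486784404

The fixed point is 12/(1 + 3) = 3, so d[k] - 3 = -3(d[k-1] - 3).
Hence d[k] = 1·(-3)^{k-1} + 3.
d[21] = 1·(-3)^{20} + 3 = 1·3486784401 + 3 = 3486784404.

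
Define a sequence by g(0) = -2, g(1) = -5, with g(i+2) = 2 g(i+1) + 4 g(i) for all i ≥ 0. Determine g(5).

-592

g(2) = 2·(-5) + 4·(-2) = -18
g(3) = 2·(-18) + 4·(-5) = -56
g(4) = 2·(-56) + 4·(-18) = -184
g(5) = 2·(-184) + 4·(-56) = -592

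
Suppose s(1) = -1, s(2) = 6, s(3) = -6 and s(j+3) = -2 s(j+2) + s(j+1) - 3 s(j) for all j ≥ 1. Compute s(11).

s(4) = -2·(-6) + 6 - 3·(-1) = 21
s(5) = -2·21 + (-6) - 3·6 = -66
s(6) = -2·(-66) + 21 - 3·(-6) = 171
s(7) = -2·171 + (-66) - 3·21 = -471
s(8) = -2·(-471) + 171 - 3·(-66) = 1311
s(9) = -2·1311 + (-471) - 3·171 = -3606
s(10) = -2·(-3606) + 1311 - 3·(-471) = 9936
s(11) = -2·9936 + (-3606) - 3·1311 = -27411

-27411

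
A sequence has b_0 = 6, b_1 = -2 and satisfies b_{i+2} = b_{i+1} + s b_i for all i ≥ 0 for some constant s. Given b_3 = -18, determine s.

b_2 = -2 + 6s
b_3 = -2 + 4s
So -2 + 4s = -18, giving s = -4.

-4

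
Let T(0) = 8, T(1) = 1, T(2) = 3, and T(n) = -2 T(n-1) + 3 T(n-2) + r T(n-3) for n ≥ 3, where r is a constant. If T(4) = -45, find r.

4

T(3) = -3 + 8r
T(4) = 15 - 15r
So 15 - 15r = -45, giving r = 4.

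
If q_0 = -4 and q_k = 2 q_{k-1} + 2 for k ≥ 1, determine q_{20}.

-2097154

The fixed point is 2/(1 - 2) = -2, so q_k + 2 = 2(q_{k-1} + 2).
Hence q_k = -2·2^k - 2.
q_{20} = -2·2^{20} - 2 = -2·1048576 - 2 = -2097154.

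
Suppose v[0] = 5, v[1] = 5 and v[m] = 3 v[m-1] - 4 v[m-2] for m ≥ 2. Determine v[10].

v[2] = 3·5 - 4·5 = -5
v[3] = 3·(-5) - 4·5 = -35
v[4] = 3·(-35) - 4·(-5) = -85
v[5] = 3·(-85) - 4·(-35) = -115
v[6] = 3·(-115) - 4·(-85) = -5
v[7] = 3·(-5) - 4·(-115) = 445
v[8] = 3·445 - 4·(-5) = 1355
v[9] = 3·1355 - 4·445 = 2285
v[10] = 3·2285 - 4·1355 = 1435

1435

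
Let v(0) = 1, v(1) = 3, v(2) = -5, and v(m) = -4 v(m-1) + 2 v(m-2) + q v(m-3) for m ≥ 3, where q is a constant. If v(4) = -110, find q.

v(3) = 26 + q
v(4) = -114 - q
So -114 - q = -110, giving q = -4.

-4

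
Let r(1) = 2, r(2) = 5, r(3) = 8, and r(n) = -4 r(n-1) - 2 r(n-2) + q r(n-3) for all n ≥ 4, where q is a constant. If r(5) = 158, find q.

-2

r(4) = -42 + 2q
r(5) = 152 - 3q
So 152 - 3q = 158, giving q = -2.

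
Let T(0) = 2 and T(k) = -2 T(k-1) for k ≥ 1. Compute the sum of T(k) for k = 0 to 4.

T(1) = -2(2) = -4
T(2) = -2(-4) = 8
T(3) = -2(8) = -16
T(4) = -2(-16) = 32
Sum = 2 + (-4) + 8 + (-16) + 32 = 22

22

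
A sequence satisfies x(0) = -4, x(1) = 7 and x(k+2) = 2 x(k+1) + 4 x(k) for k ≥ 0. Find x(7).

x(2) = 2*7 + 4*(-4) = -2
x(3) = 2*(-2) + 4*7 = 24
x(4) = 2*24 + 4*(-2) = 40
x(5) = 2*40 + 4*24 = 176
x(6) = 2*176 + 4*40 = 512
x(7) = 2*512 + 4*176 = 1728

1728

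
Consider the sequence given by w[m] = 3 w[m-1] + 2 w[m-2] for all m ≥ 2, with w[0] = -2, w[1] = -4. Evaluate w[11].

w[2] = 3·(-4) + 2·(-2) = -16
w[3] = 3·(-16) + 2·(-4) = -56
w[4] = 3·(-56) + 2·(-16) = -200
w[5] = 3·(-200) + 2·(-56) = -712
w[6] = 3·(-712) + 2·(-200) = -2536
w[7] = 3·(-2536) + 2·(-712) = -9032
w[8] = 3·(-9032) + 2·(-2536) = -32168
w[9] = 3·(-32168) + 2·(-9032) = -114568
w[10] = 3·(-114568) + 2·(-32168) = -408040
w[11] = 3·(-408040) + 2·(-114568) = -1453256

-1453256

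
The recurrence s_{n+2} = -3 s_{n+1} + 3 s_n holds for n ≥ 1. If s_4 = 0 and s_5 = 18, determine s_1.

Rearranging, s_{n-2} = (s_n + 3 s_{n-1}) / 3.
s_3 = (18 + 3(0)) / 3 = 18/3 = 6
s_2 = (0 + 3(6)) / 3 = 18/3 = 6
s_1 = (6 + 3(6)) / 3 = 24/3 = 8

8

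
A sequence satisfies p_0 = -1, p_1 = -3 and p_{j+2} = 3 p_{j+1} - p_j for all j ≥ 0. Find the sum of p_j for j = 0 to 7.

p_2 = 3(-3) - (-1) = -8
p_3 = 3(-8) - (-3) = -21
p_4 = 3(-21) - (-8) = -55
p_5 = 3(-55) - (-21) = -144
p_6 = 3(-144) - (-55) = -377
p_7 = 3(-377) - (-144) = -987
Sum = (-1) + (-3) + (-8) + (-21) + (-55) + (-144) + (-377) + (-987) = -1596

-1596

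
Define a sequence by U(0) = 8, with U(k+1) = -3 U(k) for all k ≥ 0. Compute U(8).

U(1) = -3*8 = -24
U(2) = -3*(-24) = 72
U(3) = -3*72 = -216
U(4) = -3*(-216) = 648
U(5) = -3*648 = -1944
U(6) = -3*(-1944) = 5832
U(7) = -3*5832 = -17496
U(8) = -3*(-17496) = 52488

52488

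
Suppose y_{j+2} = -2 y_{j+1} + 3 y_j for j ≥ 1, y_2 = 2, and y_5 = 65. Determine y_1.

5

Let y_1 = w.
y_3 = -4 + 3w
y_4 = 14 - 6w
y_5 = -40 + 21w
So -40 + 21w = 65, giving w = 5.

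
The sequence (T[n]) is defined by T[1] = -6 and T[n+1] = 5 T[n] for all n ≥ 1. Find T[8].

-468750

T[2] = 5*(-6) = -30
T[3] = 5*(-30) = -150
T[4] = 5*(-150) = -750
T[5] = 5*(-750) = -3750
T[6] = 5*(-3750) = -18750
T[7] = 5*(-18750) = -93750
T[8] = 5*(-93750) = -468750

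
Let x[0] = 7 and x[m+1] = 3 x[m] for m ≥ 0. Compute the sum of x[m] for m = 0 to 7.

x[1] = 3*7 = 21
x[2] = 3*21 = 63
x[3] = 3*63 = 189
x[4] = 3*189 = 567
x[5] = 3*567 = 1701
x[6] = 3*1701 = 5103
x[7] = 3*5103 = 15309
Sum = 7 + 21 + 63 + 189 + 567 + 1701 + 5103 + 15309 = 22960

22960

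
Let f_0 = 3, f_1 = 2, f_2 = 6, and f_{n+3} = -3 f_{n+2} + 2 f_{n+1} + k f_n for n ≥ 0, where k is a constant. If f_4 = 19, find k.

f_3 = -14 + 3k
f_4 = 54 - 7k
So 54 - 7k = 19, giving k = 5.

5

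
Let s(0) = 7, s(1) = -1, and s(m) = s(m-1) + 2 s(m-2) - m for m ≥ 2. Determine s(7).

128

s(2) = (-1) + 2(7) - 2 = 11
s(3) = 11 + 2(-1) - 3 = 6
s(4) = 6 + 2(11) - 4 = 24
s(5) = 24 + 2(6) - 5 = 31
s(6) = 31 + 2(24) - 6 = 73
s(7) = 73 + 2(31) - 7 = 128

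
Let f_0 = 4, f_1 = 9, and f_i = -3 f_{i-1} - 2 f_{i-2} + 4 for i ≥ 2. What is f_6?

f_2 = -3·9 - 2·4 + 4 = -31
f_3 = -3·(-31) - 2·9 + 4 = 79
f_4 = -3·79 - 2·(-31) + 4 = -171
f_5 = -3·(-171) - 2·79 + 4 = 359
f_6 = -3·359 - 2·(-171) + 4 = -731

-731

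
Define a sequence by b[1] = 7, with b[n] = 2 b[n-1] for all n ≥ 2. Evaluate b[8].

b[2] = 2*7 = 14
b[3] = 2*14 = 28
b[4] = 2*28 = 56
b[5] = 2*56 = 112
b[6] = 2*112 = 224
b[7] = 2*224 = 448
b[8] = 2*448 = 896

896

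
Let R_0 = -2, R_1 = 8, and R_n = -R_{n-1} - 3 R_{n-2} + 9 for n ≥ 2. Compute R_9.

-58

R_2 = -8 - 3*(-2) + 9 = 7
R_3 = -7 - 3*8 + 9 = -22
R_4 = -(-22) - 3*7 + 9 = 10
R_5 = -10 - 3*(-22) + 9 = 65
R_6 = -65 - 3*10 + 9 = -86
R_7 = -(-86) - 3*65 + 9 = -100
R_8 = -(-100) - 3*(-86) + 9 = 367
R_9 = -367 - 3*(-100) + 9 = -58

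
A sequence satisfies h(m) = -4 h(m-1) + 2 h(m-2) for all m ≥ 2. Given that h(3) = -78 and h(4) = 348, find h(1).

-3

Rearranging, h(m-2) = (h(m) + 4 h(m-1)) / 2.
h(2) = (348 + 4(-78)) / 2 = 36/2 = 18
h(1) = (-78 + 4(18)) / 2 = -6/2 = -3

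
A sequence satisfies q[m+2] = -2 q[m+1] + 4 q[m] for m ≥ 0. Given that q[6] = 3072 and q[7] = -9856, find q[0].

8

Rearranging, q[m-2] = (q[m] + 2 q[m-1]) / 4.
q[5] = (-9856 + 2·3072) / 4 = -3712/4 = -928
q[4] = (3072 + 2·(-928)) / 4 = 1216/4 = 304
q[3] = (-928 + 2·304) / 4 = -320/4 = -80
q[2] = (304 + 2·(-80)) / 4 = 144/4 = 36
q[1] = (-80 + 2·36) / 4 = -8/4 = -2
q[0] = (36 + 2·(-2)) / 4 = 32/4 = 8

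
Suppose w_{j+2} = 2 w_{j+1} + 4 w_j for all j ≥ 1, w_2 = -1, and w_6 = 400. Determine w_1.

5

Let w_1 = x.
w_3 = -2 + 4x
w_4 = -8 + 8x
w_5 = -24 + 32x
w_6 = -80 + 96x
So -80 + 96x = 400, giving x = 5.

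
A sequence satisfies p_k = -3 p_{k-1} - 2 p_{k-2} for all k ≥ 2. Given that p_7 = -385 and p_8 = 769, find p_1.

-7

Rearranging, p_{k-2} = (p_k + 3 p_{k-1}) / -2.
p_6 = (769 + 3·(-385)) / -2 = -386/-2 = 193
p_5 = (-385 + 3·193) / -2 = 194/-2 = -97
p_4 = (193 + 3·(-97)) / -2 = -98/-2 = 49
p_3 = (-97 + 3·49) / -2 = 50/-2 = -25
p_2 = (49 + 3·(-25)) / -2 = -26/-2 = 13
p_1 = (-25 + 3·13) / -2 = 14/-2 = -7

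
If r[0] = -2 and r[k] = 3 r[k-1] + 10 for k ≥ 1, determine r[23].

282429536476

The fixed point is 10/(1 - 3) = -5, so r[k] + 5 = 3(r[k-1] + 5).
Hence r[k] = 3·3^k - 5.
r[23] = 3·3^{23} - 5 = 3·94143178827 - 5 = 282429536476.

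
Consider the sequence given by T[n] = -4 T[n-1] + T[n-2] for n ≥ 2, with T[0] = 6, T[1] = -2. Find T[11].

-6020698

T[2] = -4*(-2) + 6 = 14
T[3] = -4*14 + (-2) = -58
T[4] = -4*(-58) + 14 = 246
T[5] = -4*246 + (-58) = -1042
T[6] = -4*(-1042) + 246 = 4414
T[7] = -4*4414 + (-1042) = -18698
T[8] = -4*(-18698) + 4414 = 79206
T[9] = -4*79206 + (-18698) = -335522
T[10] = -4*(-335522) + 79206 = 1421294
T[11] = -4*1421294 + (-335522) = -6020698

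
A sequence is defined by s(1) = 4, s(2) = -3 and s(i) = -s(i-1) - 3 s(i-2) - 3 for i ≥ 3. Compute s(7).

24

s(3) = -(-3) - 3*4 - 3 = -12
s(4) = -(-12) - 3*(-3) - 3 = 18
s(5) = -18 - 3*(-12) - 3 = 15
s(6) = -15 - 3*18 - 3 = -72
s(7) = -(-72) - 3*15 - 3 = 24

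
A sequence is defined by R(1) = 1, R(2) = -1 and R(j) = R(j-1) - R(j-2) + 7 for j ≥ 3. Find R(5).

R(3) = (-1) - 1 + 7 = 5
R(4) = 5 - (-1) + 7 = 13
R(5) = 13 - 5 + 7 = 15

15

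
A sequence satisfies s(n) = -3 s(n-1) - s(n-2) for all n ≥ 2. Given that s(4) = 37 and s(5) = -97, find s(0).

Rearranging, s(n-2) = -(s(n) + 3 s(n-1)).
s(3) = -(-97 + 3(37)) = -14
s(2) = -(37 + 3(-14)) = 5
s(1) = -(-14 + 3(5)) = -1
s(0) = -(5 + 3(-1)) = -2

-2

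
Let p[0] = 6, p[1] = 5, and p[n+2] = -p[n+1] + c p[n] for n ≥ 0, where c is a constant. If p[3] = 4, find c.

1

p[2] = -5 + 6c
p[3] = 5 - c
So 5 - c = 4, giving c = 1.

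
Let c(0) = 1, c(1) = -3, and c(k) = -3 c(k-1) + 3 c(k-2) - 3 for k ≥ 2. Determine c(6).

c(2) = -3(-3) + 3(1) - 3 = 9
c(3) = -3(9) + 3(-3) - 3 = -39
c(4) = -3(-39) + 3(9) - 3 = 141
c(5) = -3(141) + 3(-39) - 3 = -543
c(6) = -3(-543) + 3(141) - 3 = 2049

2049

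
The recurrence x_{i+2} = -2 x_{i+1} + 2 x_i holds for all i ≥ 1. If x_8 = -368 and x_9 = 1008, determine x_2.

4

Rearranging, x_{i-2} = (x_i + 2 x_{i-1}) / 2.
x_7 = (1008 + 2*(-368)) / 2 = 272/2 = 136
x_6 = (-368 + 2*136) / 2 = -96/2 = -48
x_5 = (136 + 2*(-48)) / 2 = 40/2 = 20
x_4 = (-48 + 2*20) / 2 = -8/2 = -4
x_3 = (20 + 2*(-4)) / 2 = 12/2 = 6
x_2 = (-4 + 2*6) / 2 = 8/2 = 4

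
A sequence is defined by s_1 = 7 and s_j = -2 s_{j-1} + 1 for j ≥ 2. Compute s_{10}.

-3413

s_2 = -2(7) + 1 = -13
s_3 = -2(-13) + 1 = 27
s_4 = -2(27) + 1 = -53
s_5 = -2(-53) + 1 = 107
s_6 = -2(107) + 1 = -213
s_7 = -2(-213) + 1 = 427
s_8 = -2(427) + 1 = -853
s_9 = -2(-853) + 1 = 1707
s_{10} = -2(1707) + 1 = -3413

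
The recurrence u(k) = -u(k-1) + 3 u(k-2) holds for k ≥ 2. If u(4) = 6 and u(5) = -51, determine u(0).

Rearranging, u(k-2) = (u(k) + u(k-1)) / 3.
u(3) = (-51 + 6) / 3 = -45/3 = -15
u(2) = (6 + (-15)) / 3 = -9/3 = -3
u(1) = (-15 + (-3)) / 3 = -18/3 = -6
u(0) = (-3 + (-6)) / 3 = -9/3 = -3

-3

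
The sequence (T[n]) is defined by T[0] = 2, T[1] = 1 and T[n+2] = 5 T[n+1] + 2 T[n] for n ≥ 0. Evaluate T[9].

1132031

T[2] = 5*1 + 2*2 = 9
T[3] = 5*9 + 2*1 = 47
T[4] = 5*47 + 2*9 = 253
T[5] = 5*253 + 2*47 = 1359
T[6] = 5*1359 + 2*253 = 7301
T[7] = 5*7301 + 2*1359 = 39223
T[8] = 5*39223 + 2*7301 = 210717
T[9] = 5*210717 + 2*39223 = 1132031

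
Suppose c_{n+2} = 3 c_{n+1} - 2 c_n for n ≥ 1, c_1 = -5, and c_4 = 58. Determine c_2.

Let c_2 = v.
c_3 = 10 + 3v
c_4 = 30 + 7v
So 30 + 7v = 58, giving v = 4.

4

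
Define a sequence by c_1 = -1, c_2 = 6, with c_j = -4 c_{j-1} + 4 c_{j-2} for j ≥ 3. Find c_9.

c_3 = -4*6 + 4*(-1) = -28
c_4 = -4*(-28) + 4*6 = 136
c_5 = -4*136 + 4*(-28) = -656
c_6 = -4*(-656) + 4*136 = 3168
c_7 = -4*3168 + 4*(-656) = -15296
c_8 = -4*(-15296) + 4*3168 = 73856
c_9 = -4*73856 + 4*(-15296) = -356608

-356608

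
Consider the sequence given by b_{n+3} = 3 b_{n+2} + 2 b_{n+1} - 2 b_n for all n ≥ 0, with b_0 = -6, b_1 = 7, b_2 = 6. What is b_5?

b_3 = 3(6) + 2(7) - 2(-6) = 44
b_4 = 3(44) + 2(6) - 2(7) = 130
b_5 = 3(130) + 2(44) - 2(6) = 466

466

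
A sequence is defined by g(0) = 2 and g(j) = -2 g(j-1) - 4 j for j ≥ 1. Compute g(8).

g(1) = -2(2) - 4 = -8
g(2) = -2(-8) - 8 = 8
g(3) = -2(8) - 12 = -28
g(4) = -2(-28) - 16 = 40
g(5) = -2(40) - 20 = -100
g(6) = -2(-100) - 24 = 176
g(7) = -2(176) - 28 = -380
g(8) = -2(-380) - 32 = 728

728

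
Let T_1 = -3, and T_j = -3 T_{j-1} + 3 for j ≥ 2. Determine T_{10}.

T_2 = -3*(-3) + 3 = 12
T_3 = -3*12 + 3 = -33
T_4 = -3*(-33) + 3 = 102
T_5 = -3*102 + 3 = -303
T_6 = -3*(-303) + 3 = 912
T_7 = -3*912 + 3 = -2733
T_8 = -3*(-2733) + 3 = 8202
T_9 = -3*8202 + 3 = -24603
T_{10} = -3*(-24603) + 3 = 73812

73812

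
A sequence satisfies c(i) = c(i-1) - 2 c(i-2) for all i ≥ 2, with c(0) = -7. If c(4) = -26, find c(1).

4

Let c(1) = w.
c(2) = 14 + w
c(3) = 14 - w
c(4) = -14 - 3w
So -14 - 3w = -26, giving w = 4.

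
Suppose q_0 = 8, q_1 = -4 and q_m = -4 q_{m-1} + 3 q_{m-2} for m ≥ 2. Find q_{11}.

-37689196

q_2 = -4(-4) + 3(8) = 40
q_3 = -4(40) + 3(-4) = -172
q_4 = -4(-172) + 3(40) = 808
q_5 = -4(808) + 3(-172) = -3748
q_6 = -4(-3748) + 3(808) = 17416
q_7 = -4(17416) + 3(-3748) = -80908
q_8 = -4(-80908) + 3(17416) = 375880
q_9 = -4(375880) + 3(-80908) = -1746244
q_{10} = -4(-1746244) + 3(375880) = 8112616
q_{11} = -4(8112616) + 3(-1746244) = -37689196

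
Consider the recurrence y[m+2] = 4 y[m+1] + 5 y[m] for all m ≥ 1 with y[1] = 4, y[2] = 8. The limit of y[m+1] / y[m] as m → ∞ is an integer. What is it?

5

The characteristic equation is r^2 - 4r - 5 = 0, which factors as (r - 5)(r + 1) = 0.
So the roots are 5 and -1. Since |5| > |-1| and the coefficient of 5^m is non-zero, the ratio tends to 5.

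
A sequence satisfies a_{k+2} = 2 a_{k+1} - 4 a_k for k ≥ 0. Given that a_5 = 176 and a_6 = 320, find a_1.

-1

Rearranging, a_{k-2} = (a_k - 2 a_{k-1}) / -4.
a_4 = (320 - 2(176)) / -4 = -32/-4 = 8
a_3 = (176 - 2(8)) / -4 = 160/-4 = -40
a_2 = (8 - 2(-40)) / -4 = 88/-4 = -22
a_1 = (-40 - 2(-22)) / -4 = 4/-4 = -1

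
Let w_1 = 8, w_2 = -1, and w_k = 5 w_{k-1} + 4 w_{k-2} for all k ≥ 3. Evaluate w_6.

w_3 = 5*(-1) + 4*8 = 27
w_4 = 5*27 + 4*(-1) = 131
w_5 = 5*131 + 4*27 = 763
w_6 = 5*763 + 4*131 = 4339

4339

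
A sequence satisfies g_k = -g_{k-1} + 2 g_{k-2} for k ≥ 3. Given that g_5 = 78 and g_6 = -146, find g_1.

Rearranging, g_{k-2} = (g_k + g_{k-1}) / 2.
g_4 = (-146 + 78) / 2 = -68/2 = -34
g_3 = (78 + (-34)) / 2 = 44/2 = 22
g_2 = (-34 + 22) / 2 = -12/2 = -6
g_1 = (22 + (-6)) / 2 = 16/2 = 8

8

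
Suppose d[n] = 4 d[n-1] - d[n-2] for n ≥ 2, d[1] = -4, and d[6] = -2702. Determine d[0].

-2

Let d[0] = v.
d[2] = -16 - v
d[3] = -60 - 4v
d[4] = -224 - 15v
d[5] = -836 - 56v
d[6] = -3120 - 209v
So -3120 - 209v = -2702, giving v = -2.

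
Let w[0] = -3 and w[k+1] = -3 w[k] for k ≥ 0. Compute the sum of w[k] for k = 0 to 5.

w[1] = -3*(-3) = 9
w[2] = -3*9 = -27
w[3] = -3*(-27) = 81
w[4] = -3*81 = -243
w[5] = -3*(-243) = 729
Sum = (-3) + 9 + (-27) + 81 + (-243) + 729 = 546

546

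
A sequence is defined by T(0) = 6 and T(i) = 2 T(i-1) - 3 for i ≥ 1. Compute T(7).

387

T(1) = 2·6 - 3 = 9
T(2) = 2·9 - 3 = 15
T(3) = 2·15 - 3 = 27
T(4) = 2·27 - 3 = 51
T(5) = 2·51 - 3 = 99
T(6) = 2·99 - 3 = 195
T(7) = 2·195 - 3 = 387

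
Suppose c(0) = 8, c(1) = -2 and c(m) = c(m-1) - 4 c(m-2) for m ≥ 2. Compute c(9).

4150

c(2) = (-2) - 4(8) = -34
c(3) = (-34) - 4(-2) = -26
c(4) = (-26) - 4(-34) = 110
c(5) = 110 - 4(-26) = 214
c(6) = 214 - 4(110) = -226
c(7) = (-226) - 4(214) = -1082
c(8) = (-1082) - 4(-226) = -178
c(9) = (-178) - 4(-1082) = 4150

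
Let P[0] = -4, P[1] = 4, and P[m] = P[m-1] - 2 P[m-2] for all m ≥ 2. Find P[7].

68

P[2] = 4 - 2(-4) = 12
P[3] = 12 - 2(4) = 4
P[4] = 4 - 2(12) = -20
P[5] = (-20) - 2(4) = -28
P[6] = (-28) - 2(-20) = 12
P[7] = 12 - 2(-28) = 68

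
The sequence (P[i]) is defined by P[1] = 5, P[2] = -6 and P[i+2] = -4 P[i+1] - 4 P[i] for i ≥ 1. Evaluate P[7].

-448

P[3] = -4(-6) - 4(5) = 4
P[4] = -4(4) - 4(-6) = 8
P[5] = -4(8) - 4(4) = -48
P[6] = -4(-48) - 4(8) = 160
P[7] = -4(160) - 4(-48) = -448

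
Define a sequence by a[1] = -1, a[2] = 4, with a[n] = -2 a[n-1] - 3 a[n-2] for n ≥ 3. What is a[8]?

a[3] = -2·4 - 3·(-1) = -5
a[4] = -2·(-5) - 3·4 = -2
a[5] = -2·(-2) - 3·(-5) = 19
a[6] = -2·19 - 3·(-2) = -32
a[7] = -2·(-32) - 3·19 = 7
a[8] = -2·7 - 3·(-32) = 82

82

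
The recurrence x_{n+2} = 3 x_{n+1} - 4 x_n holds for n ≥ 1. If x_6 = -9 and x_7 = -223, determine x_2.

Rearranging, x_{n-2} = (x_n - 3 x_{n-1}) / -4.
x_5 = (-223 - 3*(-9)) / -4 = -196/-4 = 49
x_4 = (-9 - 3*49) / -4 = -156/-4 = 39
x_3 = (49 - 3*39) / -4 = -68/-4 = 17
x_2 = (39 - 3*17) / -4 = -12/-4 = 3

3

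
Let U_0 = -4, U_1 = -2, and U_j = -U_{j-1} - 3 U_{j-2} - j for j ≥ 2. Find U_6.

34

U_2 = -(-2) - 3·(-4) - 2 = 12
U_3 = -12 - 3·(-2) - 3 = -9
U_4 = -(-9) - 3·12 - 4 = -31
U_5 = -(-31) - 3·(-9) - 5 = 53
U_6 = -53 - 3·(-31) - 6 = 34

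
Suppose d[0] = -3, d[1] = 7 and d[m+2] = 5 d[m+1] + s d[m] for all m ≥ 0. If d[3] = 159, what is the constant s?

d[2] = 35 - 3s
d[3] = 175 - 8s
So 175 - 8s = 159, giving s = 2.

2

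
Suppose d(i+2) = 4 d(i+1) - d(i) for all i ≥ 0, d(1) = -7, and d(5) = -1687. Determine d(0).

4

Let d(0) = v.
d(2) = -28 - v
d(3) = -105 - 4v
d(4) = -392 - 15v
d(5) = -1463 - 56v
So -1463 - 56v = -1687, giving v = 4.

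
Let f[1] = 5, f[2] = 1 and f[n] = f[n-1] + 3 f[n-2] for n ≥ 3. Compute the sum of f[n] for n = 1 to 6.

f[3] = 1 + 3*5 = 16
f[4] = 16 + 3*1 = 19
f[5] = 19 + 3*16 = 67
f[6] = 67 + 3*19 = 124
Sum = 5 + 1 + 16 + 19 + 67 + 124 = 232

232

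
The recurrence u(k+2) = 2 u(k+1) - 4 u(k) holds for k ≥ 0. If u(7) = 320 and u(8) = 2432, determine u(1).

Rearranging, u(k-2) = (u(k) - 2 u(k-1)) / -4.
u(6) = (2432 - 2(320)) / -4 = 1792/-4 = -448
u(5) = (320 - 2(-448)) / -4 = 1216/-4 = -304
u(4) = (-448 - 2(-304)) / -4 = 160/-4 = -40
u(3) = (-304 - 2(-40)) / -4 = -224/-4 = 56
u(2) = (-40 - 2(56)) / -4 = -152/-4 = 38
u(1) = (56 - 2(38)) / -4 = -20/-4 = 5

5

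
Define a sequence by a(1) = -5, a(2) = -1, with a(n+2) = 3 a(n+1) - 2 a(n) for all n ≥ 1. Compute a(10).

2039

a(3) = 3*(-1) - 2*(-5) = 7
a(4) = 3*7 - 2*(-1) = 23
a(5) = 3*23 - 2*7 = 55
a(6) = 3*55 - 2*23 = 119
a(7) = 3*119 - 2*55 = 247
a(8) = 3*247 - 2*119 = 503
a(9) = 3*503 - 2*247 = 1015
a(10) = 3*1015 - 2*503 = 2039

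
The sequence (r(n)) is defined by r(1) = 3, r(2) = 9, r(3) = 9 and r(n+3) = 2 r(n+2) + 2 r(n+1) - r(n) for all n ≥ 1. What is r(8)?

1401

r(4) = 2*9 + 2*9 - 3 = 33
r(5) = 2*33 + 2*9 - 9 = 75
r(6) = 2*75 + 2*33 - 9 = 207
r(7) = 2*207 + 2*75 - 33 = 531
r(8) = 2*531 + 2*207 - 75 = 1401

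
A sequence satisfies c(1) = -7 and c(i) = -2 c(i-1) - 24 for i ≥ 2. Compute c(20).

-524296

The fixed point is -24/(1 + 2) = -8, so c(i) + 8 = -2(c(i-1) + 8).
Hence c(i) = 1·(-2)^{i-1} - 8.
c(20) = 1·(-2)^{19} - 8 = 1·-524288 - 8 = -524296.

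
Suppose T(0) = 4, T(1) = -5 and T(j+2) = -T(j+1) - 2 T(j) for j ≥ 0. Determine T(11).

T(2) = -(-5) - 2(4) = -3
T(3) = -(-3) - 2(-5) = 13
T(4) = -13 - 2(-3) = -7
T(5) = -(-7) - 2(13) = -19
T(6) = -(-19) - 2(-7) = 33
T(7) = -33 - 2(-19) = 5
T(8) = -5 - 2(33) = -71
T(9) = -(-71) - 2(5) = 61
T(10) = -61 - 2(-71) = 81
T(11) = -81 - 2(61) = -203

-203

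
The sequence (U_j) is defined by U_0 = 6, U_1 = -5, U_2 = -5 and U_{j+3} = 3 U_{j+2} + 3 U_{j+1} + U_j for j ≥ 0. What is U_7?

U_3 = 3·(-5) + 3·(-5) + 6 = -24
U_4 = 3·(-24) + 3·(-5) + (-5) = -92
U_5 = 3·(-92) + 3·(-24) + (-5) = -353
U_6 = 3·(-353) + 3·(-92) + (-24) = -1359
U_7 = 3·(-1359) + 3·(-353) + (-92) = -5228

-5228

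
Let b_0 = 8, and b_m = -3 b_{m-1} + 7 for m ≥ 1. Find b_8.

41008

b_1 = -3·8 + 7 = -17
b_2 = -3·(-17) + 7 = 58
b_3 = -3·58 + 7 = -167
b_4 = -3·(-167) + 7 = 508
b_5 = -3·508 + 7 = -1517
b_6 = -3·(-1517) + 7 = 4558
b_7 = -3·4558 + 7 = -13667
b_8 = -3·(-13667) + 7 = 41008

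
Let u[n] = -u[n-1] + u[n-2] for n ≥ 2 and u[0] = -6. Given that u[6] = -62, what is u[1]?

4

Let u[1] = w.
u[2] = -6 - w
u[3] = 6 + 2w
u[4] = -12 - 3w
u[5] = 18 + 5w
u[6] = -30 - 8w
So -30 - 8w = -62, giving w = 4.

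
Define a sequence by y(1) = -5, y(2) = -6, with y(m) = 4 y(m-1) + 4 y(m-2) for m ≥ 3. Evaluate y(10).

-2557440

y(3) = 4*(-6) + 4*(-5) = -44
y(4) = 4*(-44) + 4*(-6) = -200
y(5) = 4*(-200) + 4*(-44) = -976
y(6) = 4*(-976) + 4*(-200) = -4704
y(7) = 4*(-4704) + 4*(-976) = -22720
y(8) = 4*(-22720) + 4*(-4704) = -109696
y(9) = 4*(-109696) + 4*(-22720) = -529664
y(10) = 4*(-529664) + 4*(-109696) = -2557440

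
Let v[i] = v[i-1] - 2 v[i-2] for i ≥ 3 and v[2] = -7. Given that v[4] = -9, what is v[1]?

Let v[1] = x.
v[3] = -7 - 2x
v[4] = 7 - 2x
So 7 - 2x = -9, giving x = 8.

8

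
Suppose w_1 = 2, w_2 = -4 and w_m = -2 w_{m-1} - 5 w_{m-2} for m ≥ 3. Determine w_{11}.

-2642

w_3 = -2*(-4) - 5*2 = -2
w_4 = -2*(-2) - 5*(-4) = 24
w_5 = -2*24 - 5*(-2) = -38
w_6 = -2*(-38) - 5*24 = -44
w_7 = -2*(-44) - 5*(-38) = 278
w_8 = -2*278 - 5*(-44) = -336
w_9 = -2*(-336) - 5*278 = -718
w_{10} = -2*(-718) - 5*(-336) = 3116
w_{11} = -2*3116 - 5*(-718) = -2642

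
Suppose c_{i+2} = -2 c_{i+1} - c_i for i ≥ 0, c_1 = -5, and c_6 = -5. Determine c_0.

Let c_0 = w.
c_2 = 10 - w
c_3 = -15 + 2w
c_4 = 20 - 3w
c_5 = -25 + 4w
c_6 = 30 - 5w
So 30 - 5w = -5, giving w = 7.

7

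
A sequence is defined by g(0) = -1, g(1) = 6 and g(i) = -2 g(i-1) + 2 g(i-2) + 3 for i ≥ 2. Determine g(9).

g(2) = -2·6 + 2·(-1) + 3 = -11
g(3) = -2·(-11) + 2·6 + 3 = 37
g(4) = -2·37 + 2·(-11) + 3 = -93
g(5) = -2·(-93) + 2·37 + 3 = 263
g(6) = -2·263 + 2·(-93) + 3 = -709
g(7) = -2·(-709) + 2·263 + 3 = 1947
g(8) = -2·1947 + 2·(-709) + 3 = -5309
g(9) = -2·(-5309) + 2·1947 + 3 = 14515

14515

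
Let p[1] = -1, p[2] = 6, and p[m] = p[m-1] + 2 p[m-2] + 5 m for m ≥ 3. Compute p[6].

246

p[3] = 6 + 2(-1) + 15 = 19
p[4] = 19 + 2(6) + 20 = 51
p[5] = 51 + 2(19) + 25 = 114
p[6] = 114 + 2(51) + 30 = 246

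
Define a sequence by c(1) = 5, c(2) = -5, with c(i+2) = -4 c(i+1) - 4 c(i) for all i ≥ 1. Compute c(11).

c(3) = -4*(-5) - 4*5 = 0
c(4) = -4*0 - 4*(-5) = 20
c(5) = -4*20 - 4*0 = -80
c(6) = -4*(-80) - 4*20 = 240
c(7) = -4*240 - 4*(-80) = -640
c(8) = -4*(-640) - 4*240 = 1600
c(9) = -4*1600 - 4*(-640) = -3840
c(10) = -4*(-3840) - 4*1600 = 8960
c(11) = -4*8960 - 4*(-3840) = -20480

-20480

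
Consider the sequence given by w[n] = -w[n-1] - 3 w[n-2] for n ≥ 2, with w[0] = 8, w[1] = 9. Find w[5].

-111

w[2] = -9 - 3·8 = -33
w[3] = -(-33) - 3·9 = 6
w[4] = -6 - 3·(-33) = 93
w[5] = -93 - 3·6 = -111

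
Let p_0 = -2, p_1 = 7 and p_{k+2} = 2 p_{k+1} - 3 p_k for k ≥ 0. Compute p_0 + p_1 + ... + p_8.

286

p_2 = 2(7) - 3(-2) = 20
p_3 = 2(20) - 3(7) = 19
p_4 = 2(19) - 3(20) = -22
p_5 = 2(-22) - 3(19) = -101
p_6 = 2(-101) - 3(-22) = -136
p_7 = 2(-136) - 3(-101) = 31
p_8 = 2(31) - 3(-136) = 470
Sum = (-2) + 7 + 20 + 19 + (-22) + (-101) + (-136) + 31 + 470 = 286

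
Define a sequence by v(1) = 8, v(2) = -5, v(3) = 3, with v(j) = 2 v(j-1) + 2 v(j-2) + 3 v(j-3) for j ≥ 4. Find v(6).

v(4) = 2(3) + 2(-5) + 3(8) = 20
v(5) = 2(20) + 2(3) + 3(-5) = 31
v(6) = 2(31) + 2(20) + 3(3) = 111

111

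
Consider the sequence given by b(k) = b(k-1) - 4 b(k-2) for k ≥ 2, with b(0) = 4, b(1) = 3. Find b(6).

19

b(2) = 3 - 4(4) = -13
b(3) = (-13) - 4(3) = -25
b(4) = (-25) - 4(-13) = 27
b(5) = 27 - 4(-25) = 127
b(6) = 127 - 4(27) = 19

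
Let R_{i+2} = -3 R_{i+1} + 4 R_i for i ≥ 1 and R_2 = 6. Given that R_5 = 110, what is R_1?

8

Let R_1 = z.
R_3 = -18 + 4z
R_4 = 78 - 12z
R_5 = -306 + 52z
So -306 + 52z = 110, giving z = 8.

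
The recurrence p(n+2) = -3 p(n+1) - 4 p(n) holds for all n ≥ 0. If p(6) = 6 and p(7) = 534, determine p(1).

6

Rearranging, p(n-2) = (p(n) + 3 p(n-1)) / -4.
p(5) = (534 + 3(6)) / -4 = 552/-4 = -138
p(4) = (6 + 3(-138)) / -4 = -408/-4 = 102
p(3) = (-138 + 3(102)) / -4 = 168/-4 = -42
p(2) = (102 + 3(-42)) / -4 = -24/-4 = 6
p(1) = (-42 + 3(6)) / -4 = -24/-4 = 6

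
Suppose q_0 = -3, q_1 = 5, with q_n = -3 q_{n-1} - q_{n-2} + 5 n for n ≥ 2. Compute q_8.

-1444

q_2 = -3·5 - (-3) + 10 = -2
q_3 = -3·(-2) - 5 + 15 = 16
q_4 = -3·16 - (-2) + 20 = -26
q_5 = -3·(-26) - 16 + 25 = 87
q_6 = -3·87 - (-26) + 30 = -205
q_7 = -3·(-205) - 87 + 35 = 563
q_8 = -3·563 - (-205) + 40 = -1444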